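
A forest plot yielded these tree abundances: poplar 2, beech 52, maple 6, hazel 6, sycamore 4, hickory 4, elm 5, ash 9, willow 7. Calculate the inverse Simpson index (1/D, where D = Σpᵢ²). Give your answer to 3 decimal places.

3.042

Total N = 2+52+6+6+4+4+5+9+7 = 95, so the proportions are 0.021053, 0.547368, 0.063158, 0.063158, 0.042105, 0.042105, 0.052632, 0.094737, 0.073684 (working shown to 6 dp, full precision carried).
D = 0.021053² + 0.547368² + 0.063158² + 0.063158² + 0.042105² + 0.042105² + 0.052632² + 0.094737² + 0.073684² = 0.000443 + 0.299612 + 0.003989 + 0.003989 + 0.001773 + 0.001773 + 0.002770 + 0.008975 + 0.005429 = 0.328753.
So 1/D = 3.04179, i.e. 3.042 to 3 decimal places.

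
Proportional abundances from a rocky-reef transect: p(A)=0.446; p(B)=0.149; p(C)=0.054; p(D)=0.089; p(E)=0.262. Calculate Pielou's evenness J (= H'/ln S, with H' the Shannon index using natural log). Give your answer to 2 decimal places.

0.85

H' = −Σ pᵢ ln pᵢ = −((-0.3601) + (-0.2837) + (-0.1576) + (-0.2153) + (-0.3509)) = 1.3676 (working shown to 4 dp, full precision carried).
With S = 5 species, ln S = 1.6094, so J = 1.3676/1.6094 = 0.8498, i.e. 0.85 to 2 decimal places.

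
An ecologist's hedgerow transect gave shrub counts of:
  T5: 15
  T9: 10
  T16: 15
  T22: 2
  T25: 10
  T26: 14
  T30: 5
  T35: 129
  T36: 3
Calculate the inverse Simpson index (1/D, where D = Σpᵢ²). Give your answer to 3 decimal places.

2.351

Total N = 15+10+15+2+10+14+5+129+3 = 203, so the proportions are 0.073892, 0.049261, 0.073892, 0.009852, 0.049261, 0.068966, 0.024631, 0.635468, 0.014778 (working shown to 6 dp, full precision carried).
D = 0.073892² + 0.049261² + 0.073892² + 0.009852² + 0.049261² + 0.068966² + 0.024631² + 0.635468² + 0.014778² = 0.005460 + 0.002427 + 0.005460 + 0.000097 + 0.002427 + 0.004756 + 0.000607 + 0.403820 + 0.000218 = 0.425271.
So 1/D = 2.35144, i.e. 2.351 to 3 decimal places.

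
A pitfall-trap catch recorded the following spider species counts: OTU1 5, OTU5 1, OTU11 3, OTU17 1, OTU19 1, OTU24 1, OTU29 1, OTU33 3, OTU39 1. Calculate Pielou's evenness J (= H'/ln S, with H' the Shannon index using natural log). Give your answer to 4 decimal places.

0.8975

Total N = 5+1+3+1+1+1+1+3+1 = 17, so the proportions are 0.294118, 0.058824, 0.176471, 0.058824, 0.058824, 0.058824, 0.058824, 0.176471, 0.058824 (working shown to 6 dp, full precision carried).
H' = −Σ pᵢ ln pᵢ = −((-0.359934) + (-0.166660) + (-0.306106) + (-0.166660) + (-0.166660) + (-0.166660) + (-0.166660) + (-0.306106) + (-0.166660)) = 1.972104.
With S = 9 species, ln S = 2.197225, so J = 1.972104/2.197225 = 0.897543, i.e. 0.8975 to 4 decimal places.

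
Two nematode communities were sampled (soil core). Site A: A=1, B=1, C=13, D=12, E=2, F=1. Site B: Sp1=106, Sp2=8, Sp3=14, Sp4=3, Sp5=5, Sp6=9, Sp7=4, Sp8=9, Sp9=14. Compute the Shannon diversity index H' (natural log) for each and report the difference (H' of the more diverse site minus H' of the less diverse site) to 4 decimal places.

0.1695

Site A: N=30, proportions 0.033333, 0.033333, 0.433333, 0.4, 0.066667, 0.033333, giving H' = 1.249547 (working shown to 6 dp, full precision carried).
Site B: N=172, proportions 0.616279, 0.046512, 0.081395, 0.017442, 0.02907, 0.052326, 0.023256, 0.052326, 0.081395, giving H' = 1.419053.
Difference = |1.249547 − 1.419053| = 0.169506, i.e. 0.1695 to 4 decimal places.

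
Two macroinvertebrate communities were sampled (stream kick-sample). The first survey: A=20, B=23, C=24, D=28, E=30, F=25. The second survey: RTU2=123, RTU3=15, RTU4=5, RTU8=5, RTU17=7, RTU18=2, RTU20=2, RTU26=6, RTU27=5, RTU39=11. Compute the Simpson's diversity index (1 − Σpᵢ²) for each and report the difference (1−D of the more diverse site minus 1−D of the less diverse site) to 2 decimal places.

The first survey: N=150, proportions 0.1333, 0.1533, 0.16, 0.1867, 0.2, 0.1667, giving 1−D = 0.8305 (working shown to 4 dp, full precision carried).
The second survey: N=181, proportions 0.6796, 0.0829, 0.0276, 0.0276, 0.0387, 0.011, 0.011, 0.0331, 0.0276, 0.0608, giving 1−D = 0.5225.
Difference = |0.8305 − 0.5225| = 0.3080, i.e. 0.31 to 2 decimal places.

0.31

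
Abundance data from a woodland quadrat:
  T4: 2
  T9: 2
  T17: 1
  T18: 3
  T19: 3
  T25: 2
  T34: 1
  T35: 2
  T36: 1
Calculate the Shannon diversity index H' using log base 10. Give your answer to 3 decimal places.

0.920

Total N = 2+2+1+3+3+2+1+2+1 = 17, so the proportions are 0.11765, 0.11765, 0.05882, 0.17647, 0.17647, 0.11765, 0.05882, 0.11765, 0.05882 (working shown to 5 dp, full precision carried).
Each pᵢ log₁₀ pᵢ term: 0.11765×(-0.92942)=-0.10934, 0.11765×(-0.92942)=-0.10934, 0.05882×(-1.23045)=-0.07238, 0.17647×(-0.75333)=-0.13294, 0.17647×(-0.75333)=-0.13294, 0.11765×(-0.92942)=-0.10934, 0.05882×(-1.23045)=-0.07238, 0.11765×(-0.92942)=-0.10934, 0.05882×(-1.23045)=-0.07238.
Sum = -0.92039, so H' = 0.920.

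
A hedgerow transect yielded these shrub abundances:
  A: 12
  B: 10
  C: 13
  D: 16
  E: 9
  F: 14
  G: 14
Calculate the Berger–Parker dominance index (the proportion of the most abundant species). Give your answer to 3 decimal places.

0.182

Total N = 12+10+13+16+9+14+14 = 88, so the proportions are 0.13636, 0.11364, 0.14773, 0.18182, 0.10227, 0.15909, 0.15909 (working shown to 5 dp, full precision carried).
The largest proportion is 0.18182, i.e. d = 0.182 to 3 decimal places.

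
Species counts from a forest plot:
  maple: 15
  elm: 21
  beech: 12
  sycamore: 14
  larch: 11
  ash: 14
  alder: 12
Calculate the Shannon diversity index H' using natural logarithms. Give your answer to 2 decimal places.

1.92

Total N = 15+21+12+14+11+14+12 = 99, so the proportions are 0.1515, 0.2121, 0.1212, 0.1414, 0.1111, 0.1414, 0.1212 (working shown to 4 dp, full precision carried).
Each pᵢ ln pᵢ term: 0.1515×(-1.8871)=-0.2859, 0.2121×(-1.5506)=-0.3289, 0.1212×(-2.1102)=-0.2558, 0.1414×(-1.9561)=-0.2766, 0.1111×(-2.1972)=-0.2441, 0.1414×(-1.9561)=-0.2766, 0.1212×(-2.1102)=-0.2558.
Sum = -1.9238, so H' = 1.92.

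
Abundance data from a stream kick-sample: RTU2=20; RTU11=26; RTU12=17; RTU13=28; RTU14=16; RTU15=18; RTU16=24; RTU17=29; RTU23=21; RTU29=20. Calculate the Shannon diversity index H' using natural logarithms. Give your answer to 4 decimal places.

Total N = 20+26+17+28+16+18+24+29+21+20 = 219, so the proportions are 0.091324, 0.118721, 0.077626, 0.127854, 0.073059, 0.082192, 0.109589, 0.13242, 0.09589, 0.091324 (working shown to 6 dp, full precision carried).
Each pᵢ ln pᵢ term: 0.091324×(-2.393339)=-0.218570, 0.118721×(-2.130975)=-0.252992, 0.077626×(-2.555858)=-0.198400, 0.127854×(-2.056867)=-0.262978, 0.073059×(-2.616483)=-0.191159, 0.082192×(-2.498700)=-0.205373, 0.109589×(-2.211018)=-0.242303, 0.13242×(-2.021776)=-0.267724, 0.09589×(-2.344549)=-0.224820, 0.091324×(-2.393339)=-0.218570.
Sum = -2.282889, so H' = 2.2829.

2.2829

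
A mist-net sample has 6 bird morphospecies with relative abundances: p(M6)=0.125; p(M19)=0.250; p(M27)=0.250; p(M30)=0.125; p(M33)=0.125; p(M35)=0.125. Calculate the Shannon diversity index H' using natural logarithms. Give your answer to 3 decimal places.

Each pᵢ ln pᵢ term (working shown to 5 dp, full precision carried): 0.125×(-2.07944)=-0.25993, 0.25×(-1.38629)=-0.34657, 0.25×(-1.38629)=-0.34657, 0.125×(-2.07944)=-0.25993, 0.125×(-2.07944)=-0.25993, 0.125×(-2.07944)=-0.25993.
Sum = -1.73287, so H' = 1.733.

1.733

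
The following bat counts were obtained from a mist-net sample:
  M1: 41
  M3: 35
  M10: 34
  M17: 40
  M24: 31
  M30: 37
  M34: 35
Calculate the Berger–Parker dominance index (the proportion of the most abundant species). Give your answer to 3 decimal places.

0.162

Total N = 41+35+34+40+31+37+35 = 253, so the proportions are 0.16206, 0.13834, 0.13439, 0.1581, 0.12253, 0.14625, 0.13834 (working shown to 5 dp, full precision carried).
The largest proportion is 0.16206, i.e. d = 0.162 to 3 decimal places.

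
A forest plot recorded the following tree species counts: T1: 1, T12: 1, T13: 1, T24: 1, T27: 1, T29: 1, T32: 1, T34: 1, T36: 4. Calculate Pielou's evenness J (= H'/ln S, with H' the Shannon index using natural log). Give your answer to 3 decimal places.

0.921

Total N = 1+1+1+1+1+1+1+1+4 = 12, so the proportions are 0.08333, 0.08333, 0.08333, 0.08333, 0.08333, 0.08333, 0.08333, 0.08333, 0.33333 (working shown to 5 dp, full precision carried).
H' = −Σ pᵢ ln pᵢ = −((-0.20708) + (-0.20708) + (-0.20708) + (-0.20708) + (-0.20708) + (-0.20708) + (-0.20708) + (-0.20708) + (-0.36620)) = 2.02281.
With S = 9 species, ln S = 2.19722, so J = 2.02281/2.19722 = 0.92062, i.e. 0.921 to 3 decimal places.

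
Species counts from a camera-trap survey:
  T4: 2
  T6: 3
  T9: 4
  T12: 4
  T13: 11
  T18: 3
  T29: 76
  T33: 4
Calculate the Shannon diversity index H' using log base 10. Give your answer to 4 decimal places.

0.4865

Total N = 2+3+4+4+11+3+76+4 = 107, so the proportions are 0.018692, 0.028037, 0.037383, 0.037383, 0.102804, 0.028037, 0.71028, 0.037383 (working shown to 6 dp, full precision carried).
Each pᵢ log₁₀ pᵢ term: 0.018692×(-1.728354)=-0.032306, 0.028037×(-1.552263)=-0.043521, 0.037383×(-1.427324)=-0.053358, 0.037383×(-1.427324)=-0.053358, 0.102804×(-0.987991)=-0.101569, 0.028037×(-1.552263)=-0.043521, 0.71028×(-0.148570)=-0.105526, 0.037383×(-1.427324)=-0.053358.
Sum = -0.486518, so H' = 0.4865.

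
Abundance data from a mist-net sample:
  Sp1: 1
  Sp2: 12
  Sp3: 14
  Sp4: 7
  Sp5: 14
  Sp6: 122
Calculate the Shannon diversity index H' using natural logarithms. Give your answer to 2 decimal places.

Total N = 1+12+14+7+14+122 = 170, so the proportions are 0.0059, 0.0706, 0.0824, 0.0412, 0.0824, 0.7176 (working shown to 4 dp, full precision carried).
Each pᵢ ln pᵢ term: 0.0059×(-5.1358)=-0.0302, 0.0706×(-2.6509)=-0.1871, 0.0824×(-2.4967)=-0.2056, 0.0412×(-3.1899)=-0.1313, 0.0824×(-2.4967)=-0.2056, 0.7176×(-0.3318)=-0.2381.
Sum = -0.9980, so H' = 1.00.

1.00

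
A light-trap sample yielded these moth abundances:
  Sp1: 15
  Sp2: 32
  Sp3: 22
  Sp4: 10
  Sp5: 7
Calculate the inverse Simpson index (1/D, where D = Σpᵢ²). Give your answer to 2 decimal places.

Total N = 15+32+22+10+7 = 86, so the proportions are 0.174419, 0.372093, 0.255814, 0.116279, 0.081395 (working shown to 6 dp, full precision carried).
D = 0.174419² + 0.372093² + 0.255814² + 0.116279² + 0.081395² = 0.030422 + 0.138453 + 0.065441 + 0.013521 + 0.006625 = 0.254462.
So 1/D = 3.9299, i.e. 3.93 to 2 decimal places.

3.93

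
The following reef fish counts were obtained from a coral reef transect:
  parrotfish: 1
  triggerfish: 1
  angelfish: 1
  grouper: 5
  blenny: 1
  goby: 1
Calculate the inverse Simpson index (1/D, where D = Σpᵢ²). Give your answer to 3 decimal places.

3.333

Total N = 1+1+1+5+1+1 = 10, so the proportions are 0.1, 0.1, 0.1, 0.5, 0.1, 0.1 (working shown to 7 dp, full precision carried).
D = 0.1² + 0.1² + 0.1² + 0.5² + 0.1² + 0.1² = 0.0100000 + 0.0100000 + 0.0100000 + 0.2500000 + 0.0100000 + 0.0100000 = 0.3000000.
So 1/D = 3.33333, i.e. 3.333 to 3 decimal places.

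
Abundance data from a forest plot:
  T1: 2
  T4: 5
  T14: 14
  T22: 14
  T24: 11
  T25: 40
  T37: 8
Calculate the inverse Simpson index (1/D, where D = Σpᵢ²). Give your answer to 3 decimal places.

4.005

Total N = 2+5+14+14+11+40+8 = 94, so the proportions are 0.0212766, 0.0531915, 0.1489362, 0.1489362, 0.1170213, 0.4255319, 0.0851064 (working shown to 7 dp, full precision carried).
D = 0.0212766² + 0.0531915² + 0.1489362² + 0.1489362² + 0.1170213² + 0.4255319² + 0.0851064² = 0.0004527 + 0.0028293 + 0.0221820 + 0.0221820 + 0.0136940 + 0.1810774 + 0.0072431 = 0.2496605.
So 1/D = 4.00544, i.e. 4.005 to 3 decimal places.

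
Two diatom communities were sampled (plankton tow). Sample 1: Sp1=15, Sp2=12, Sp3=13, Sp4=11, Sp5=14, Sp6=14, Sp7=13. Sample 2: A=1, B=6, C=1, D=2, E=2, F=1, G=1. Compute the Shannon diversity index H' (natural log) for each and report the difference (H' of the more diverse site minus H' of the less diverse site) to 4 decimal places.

0.2682

Sample 1: N=92, proportions 0.163043, 0.130435, 0.141304, 0.119565, 0.152174, 0.152174, 0.141304, giving H' = 1.941367 (working shown to 6 dp, full precision carried).
Sample 2: N=14, proportions 0.071429, 0.428571, 0.071429, 0.142857, 0.142857, 0.071429, 0.071429, giving H' = 1.673118.
Difference = |1.941367 − 1.673118| = 0.268249, i.e. 0.2682 to 4 decimal places.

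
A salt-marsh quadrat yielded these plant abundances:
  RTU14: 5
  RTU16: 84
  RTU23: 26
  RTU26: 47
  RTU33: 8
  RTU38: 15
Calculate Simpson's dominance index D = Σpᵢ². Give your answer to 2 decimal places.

Total N = 5+84+26+47+8+15 = 185, so the proportions are 0.027, 0.4541, 0.1405, 0.2541, 0.0432, 0.0811 (working shown to 4 dp, full precision carried).
D = 0.027² + 0.4541² + 0.1405² + 0.2541² + 0.0432² + 0.0811² = 0.0007 + 0.2062 + 0.0198 + 0.0645 + 0.0019 + 0.0066 = 0.2996.
To 2 decimal places, D = 0.30.

0.30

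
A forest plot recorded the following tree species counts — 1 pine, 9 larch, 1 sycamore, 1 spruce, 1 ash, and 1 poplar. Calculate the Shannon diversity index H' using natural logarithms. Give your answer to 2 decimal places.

1.23

Total N = 1+9+1+1+1+1 = 14, so the proportions are 0.0714, 0.6429, 0.0714, 0.0714, 0.0714, 0.0714 (working shown to 4 dp, full precision carried).
Each pᵢ ln pᵢ term: 0.0714×(-2.6391)=-0.1885, 0.6429×(-0.4418)=-0.2840, 0.0714×(-2.6391)=-0.1885, 0.0714×(-2.6391)=-0.1885, 0.0714×(-2.6391)=-0.1885, 0.0714×(-2.6391)=-0.1885.
Sum = -1.2266, so H' = 1.23.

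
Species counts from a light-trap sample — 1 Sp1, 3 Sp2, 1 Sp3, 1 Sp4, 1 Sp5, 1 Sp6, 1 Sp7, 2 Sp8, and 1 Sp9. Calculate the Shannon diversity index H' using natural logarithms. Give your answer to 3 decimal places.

2.095

Total N = 1+3+1+1+1+1+1+2+1 = 12, so the proportions are 0.08333, 0.25, 0.08333, 0.08333, 0.08333, 0.08333, 0.08333, 0.16667, 0.08333 (working shown to 5 dp, full precision carried).
Each pᵢ ln pᵢ term: 0.08333×(-2.48491)=-0.20708, 0.25×(-1.38629)=-0.34657, 0.08333×(-2.48491)=-0.20708, 0.08333×(-2.48491)=-0.20708, 0.08333×(-2.48491)=-0.20708, 0.08333×(-2.48491)=-0.20708, 0.08333×(-2.48491)=-0.20708, 0.16667×(-1.79176)=-0.29863, 0.08333×(-2.48491)=-0.20708.
Sum = -2.09473, so H' = 2.095.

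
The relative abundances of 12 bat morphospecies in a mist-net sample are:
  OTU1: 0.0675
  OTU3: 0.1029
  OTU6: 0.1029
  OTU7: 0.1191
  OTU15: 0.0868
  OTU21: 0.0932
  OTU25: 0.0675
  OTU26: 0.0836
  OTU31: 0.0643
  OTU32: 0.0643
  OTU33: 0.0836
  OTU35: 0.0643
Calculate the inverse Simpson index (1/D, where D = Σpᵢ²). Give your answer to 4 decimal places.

11.4842

D = 0.0675² + 0.1029² + 0.1029² + 0.1191² + 0.0868² + 0.0932² + 0.0675² + 0.0836² + 0.0643² + 0.0643² + 0.0836² + 0.0643² = 0.004556250 + 0.010588410 + 0.010588410 + 0.014184810 + 0.007534240 + 0.008686240 + 0.004556250 + 0.006988960 + 0.004134490 + 0.004134490 + 0.006988960 + 0.004134490 = 0.087076000 (working shown to 9 dp, full precision carried).
So 1/D = 11.484221, i.e. 11.4842 to 4 decimal places.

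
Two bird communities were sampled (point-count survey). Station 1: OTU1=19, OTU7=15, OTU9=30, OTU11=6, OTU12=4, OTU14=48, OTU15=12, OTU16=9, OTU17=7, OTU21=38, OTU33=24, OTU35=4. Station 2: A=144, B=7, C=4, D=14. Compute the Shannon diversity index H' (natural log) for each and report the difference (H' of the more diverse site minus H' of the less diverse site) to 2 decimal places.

1.65

Station 1: N=216, proportions 0.088, 0.0694, 0.1389, 0.0278, 0.0185, 0.2222, 0.0556, 0.0417, 0.0324, 0.1759, 0.1111, 0.0185, giving H' = 2.2087 (working shown to 4 dp, full precision carried).
Station 2: N=169, proportions 0.8521, 0.0414, 0.0237, 0.0828, giving H' = 0.5632.
Difference = |2.2087 − 0.5632| = 1.6455, i.e. 1.65 to 2 decimal places.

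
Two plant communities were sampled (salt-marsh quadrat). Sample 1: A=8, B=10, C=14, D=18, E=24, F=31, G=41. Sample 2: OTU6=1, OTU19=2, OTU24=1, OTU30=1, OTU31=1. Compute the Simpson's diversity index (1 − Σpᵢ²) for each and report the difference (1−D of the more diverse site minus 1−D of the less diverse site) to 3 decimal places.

Sample 1: N=146, proportions 0.05479, 0.06849, 0.09589, 0.12329, 0.16438, 0.21233, 0.28082, giving 1−D = 0.81695 (working shown to 5 dp, full precision carried).
Sample 2: N=6, proportions 0.16667, 0.33333, 0.16667, 0.16667, 0.16667, giving 1−D = 0.77778.
Difference = |0.81695 − 0.77778| = 0.03917, i.e. 0.039 to 3 decimal places.

0.039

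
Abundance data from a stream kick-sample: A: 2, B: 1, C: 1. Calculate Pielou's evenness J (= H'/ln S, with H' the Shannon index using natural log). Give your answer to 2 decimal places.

0.95

Total N = 2+1+1 = 4, so the proportions are 0.5, 0.25, 0.25 (working shown to 4 dp, full precision carried).
H' = −Σ pᵢ ln pᵢ = −((-0.3466) + (-0.3466) + (-0.3466)) = 1.0397.
With S = 3 species, ln S = 1.0986, so J = 1.0397/1.0986 = 0.9464, i.e. 0.95 to 2 decimal places.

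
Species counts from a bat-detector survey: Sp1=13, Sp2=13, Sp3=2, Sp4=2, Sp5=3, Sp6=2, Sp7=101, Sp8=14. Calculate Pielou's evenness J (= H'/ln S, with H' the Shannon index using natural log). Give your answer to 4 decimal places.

Total N = 13+13+2+2+3+2+101+14 = 150, so the proportions are 0.086667, 0.086667, 0.013333, 0.013333, 0.02, 0.013333, 0.673333, 0.093333 (working shown to 6 dp, full precision carried).
H' = −Σ pᵢ ln pᵢ = −((-0.211959) + (-0.211959) + (-0.057567) + (-0.057567) + (-0.078240) + (-0.057567) + (-0.266313) + (-0.221347)) = 1.162519.
With S = 8 species, ln S = 2.079442, so J = 1.162519/2.079442 = 0.559054, i.e. 0.5591 to 4 decimal places.

0.5591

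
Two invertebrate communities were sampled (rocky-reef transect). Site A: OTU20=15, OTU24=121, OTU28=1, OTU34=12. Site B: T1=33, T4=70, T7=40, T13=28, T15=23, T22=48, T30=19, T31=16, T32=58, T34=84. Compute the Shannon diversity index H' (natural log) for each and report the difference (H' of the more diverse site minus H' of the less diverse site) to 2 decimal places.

Site A: N=149, proportions 0.1007, 0.8121, 0.0067, 0.0805, giving H' = 0.6366 (working shown to 4 dp, full precision carried).
Site B: N=419, proportions 0.0788, 0.1671, 0.0955, 0.0668, 0.0549, 0.1146, 0.0453, 0.0382, 0.1384, 0.2005, giving H' = 2.1725.
Difference = |0.6366 − 2.1725| = 1.5359, i.e. 1.54 to 2 decimal places.

1.54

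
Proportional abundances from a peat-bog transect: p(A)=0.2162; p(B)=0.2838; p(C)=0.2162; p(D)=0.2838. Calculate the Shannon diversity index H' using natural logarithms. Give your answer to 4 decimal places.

1.3771

Each pᵢ ln pᵢ term (working shown to 6 dp, full precision carried): 0.2162×(-1.531551)=-0.331121, 0.2838×(-1.259486)=-0.357442, 0.2162×(-1.531551)=-0.331121, 0.2838×(-1.259486)=-0.357442.
Sum = -1.377127, so H' = 1.3771.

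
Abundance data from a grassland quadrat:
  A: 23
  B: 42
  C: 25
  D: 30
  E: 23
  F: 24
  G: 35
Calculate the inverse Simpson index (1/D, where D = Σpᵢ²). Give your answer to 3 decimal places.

Total N = 23+42+25+30+23+24+35 = 202, so the proportions are 0.1138614, 0.2079208, 0.1237624, 0.1485149, 0.1138614, 0.1188119, 0.1732673 (working shown to 7 dp, full precision carried).
D = 0.1138614² + 0.2079208² + 0.1237624² + 0.1485149² + 0.1138614² + 0.1188119² + 0.1732673² = 0.0129644 + 0.0432311 + 0.0153171 + 0.0220567 + 0.0129644 + 0.0141163 + 0.0300216 = 0.1506715.
So 1/D = 6.63696, i.e. 6.637 to 3 decimal places.

6.637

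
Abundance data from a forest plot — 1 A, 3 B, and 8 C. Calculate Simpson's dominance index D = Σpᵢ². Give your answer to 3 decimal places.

0.514

Total N = 1+3+8 = 12, so the proportions are 0.08333, 0.25, 0.66667 (working shown to 5 dp, full precision carried).
D = 0.08333² + 0.25² + 0.66667² = 0.00694 + 0.06250 + 0.44444 = 0.51389.
To 3 decimal places, D = 0.514.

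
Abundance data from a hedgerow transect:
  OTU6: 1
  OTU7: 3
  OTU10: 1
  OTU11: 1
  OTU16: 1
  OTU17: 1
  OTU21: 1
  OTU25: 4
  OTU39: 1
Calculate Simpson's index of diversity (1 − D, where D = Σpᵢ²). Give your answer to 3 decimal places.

Total N = 1+3+1+1+1+1+1+4+1 = 14, so the proportions are 0.07143, 0.21429, 0.07143, 0.07143, 0.07143, 0.07143, 0.07143, 0.28571, 0.07143 (working shown to 5 dp, full precision carried).
D = 0.07143² + 0.21429² + 0.07143² + 0.07143² + 0.07143² + 0.07143² + 0.07143² + 0.28571² + 0.07143² = 0.00510 + 0.04592 + 0.00510 + 0.00510 + 0.00510 + 0.00510 + 0.00510 + 0.08163 + 0.00510 = 0.16327.
So 1 − D = 0.83673, i.e. 0.837 to 3 decimal places.

0.837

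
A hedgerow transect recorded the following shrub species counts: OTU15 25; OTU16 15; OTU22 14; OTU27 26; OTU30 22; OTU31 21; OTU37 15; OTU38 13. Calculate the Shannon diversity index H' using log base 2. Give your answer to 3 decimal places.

2.952

Total N = 25+15+14+26+22+21+15+13 = 151, so the proportions are 0.16556, 0.09934, 0.09272, 0.17219, 0.1457, 0.13907, 0.09934, 0.08609 (working shown to 5 dp, full precision carried).
Each pᵢ log₂ pᵢ term: 0.16556×(-2.59455)=-0.42956, 0.09934×(-3.33151)=-0.33095, 0.09272×(-3.43105)=-0.31811, 0.17219×(-2.53797)=-0.43700, 0.1457×(-2.77897)=-0.40488, 0.13907×(-2.84609)=-0.39581, 0.09934×(-3.33151)=-0.33095, 0.08609×(-3.53797)=-0.30459.
Sum = -2.95185, so H' = 2.952.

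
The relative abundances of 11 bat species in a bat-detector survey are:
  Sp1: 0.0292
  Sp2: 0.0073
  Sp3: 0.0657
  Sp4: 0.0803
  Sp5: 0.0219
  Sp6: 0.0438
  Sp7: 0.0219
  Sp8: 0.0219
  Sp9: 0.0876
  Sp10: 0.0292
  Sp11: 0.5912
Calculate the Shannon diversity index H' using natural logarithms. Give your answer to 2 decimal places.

Each pᵢ ln pᵢ term (working shown to 4 dp, full precision carried): 0.0292×(-3.5336)=-0.1032, 0.0073×(-4.9199)=-0.0359, 0.0657×(-2.7227)=-0.1789, 0.0803×(-2.5220)=-0.2025, 0.0219×(-3.8213)=-0.0837, 0.0438×(-3.1281)=-0.1370, 0.0219×(-3.8213)=-0.0837, 0.0219×(-3.8213)=-0.0837, 0.0876×(-2.4350)=-0.2133, 0.0292×(-3.5336)=-0.1032, 0.5912×(-0.5256)=-0.3107.
Sum = -1.5358, so H' = 1.54.

1.54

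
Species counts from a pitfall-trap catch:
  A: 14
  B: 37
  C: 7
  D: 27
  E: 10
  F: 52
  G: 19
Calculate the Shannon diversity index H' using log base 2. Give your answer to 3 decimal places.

2.529

Total N = 14+37+7+27+10+52+19 = 166, so the proportions are 0.08434, 0.22289, 0.04217, 0.16265, 0.06024, 0.31325, 0.11446 (working shown to 5 dp, full precision carried).
Each pᵢ log₂ pᵢ term: 0.08434×(-3.56768)=-0.30089, 0.22289×(-2.16559)=-0.48269, 0.04217×(-4.56768)=-0.19261, 0.16265×(-2.62015)=-0.42617, 0.06024×(-4.05311)=-0.24416, 0.31325×(-1.67460)=-0.52457, 0.11446×(-3.12711)=-0.35792.
Sum = -2.52902, so H' = 2.529.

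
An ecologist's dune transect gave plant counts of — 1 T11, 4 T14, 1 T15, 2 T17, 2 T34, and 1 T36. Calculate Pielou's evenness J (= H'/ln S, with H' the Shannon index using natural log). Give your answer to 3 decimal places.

0.916

Total N = 1+4+1+2+2+1 = 11, so the proportions are 0.09091, 0.36364, 0.09091, 0.18182, 0.18182, 0.09091 (working shown to 5 dp, full precision carried).
H' = −Σ pᵢ ln pᵢ = −((-0.21799) + (-0.36785) + (-0.21799) + (-0.30995) + (-0.30995) + (-0.21799)) = 1.64173.
With S = 6 species, ln S = 1.79176, so J = 1.64173/1.79176 = 0.91627, i.e. 0.916 to 3 decimal places.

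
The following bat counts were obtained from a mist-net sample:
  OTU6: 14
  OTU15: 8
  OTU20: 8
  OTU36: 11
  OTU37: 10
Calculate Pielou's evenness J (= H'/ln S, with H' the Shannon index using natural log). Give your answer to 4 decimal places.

0.9856

Total N = 14+8+8+11+10 = 51, so the proportions are 0.27451, 0.156863, 0.156863, 0.215686, 0.196078 (working shown to 6 dp, full precision carried).
H' = −Σ pᵢ ln pᵢ = −((-0.354878) + (-0.290570) + (-0.290570) + (-0.330848) + (-0.319459)) = 1.586324.
With S = 5 species, ln S = 1.609438, so J = 1.586324/1.609438 = 0.985639, i.e. 0.9856 to 4 decimal places.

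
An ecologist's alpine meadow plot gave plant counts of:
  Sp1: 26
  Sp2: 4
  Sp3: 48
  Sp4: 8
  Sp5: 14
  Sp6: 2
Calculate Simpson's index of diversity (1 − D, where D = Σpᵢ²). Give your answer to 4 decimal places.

0.6867

Total N = 26+4+48+8+14+2 = 102, so the proportions are 0.254902, 0.039216, 0.470588, 0.078431, 0.137255, 0.019608 (working shown to 6 dp, full precision carried).
D = 0.254902² + 0.039216² + 0.470588² + 0.078431² + 0.137255² + 0.019608² = 0.064975 + 0.001538 + 0.221453 + 0.006151 + 0.018839 + 0.000384 = 0.313341.
So 1 − D = 0.686659, i.e. 0.6867 to 4 decimal places.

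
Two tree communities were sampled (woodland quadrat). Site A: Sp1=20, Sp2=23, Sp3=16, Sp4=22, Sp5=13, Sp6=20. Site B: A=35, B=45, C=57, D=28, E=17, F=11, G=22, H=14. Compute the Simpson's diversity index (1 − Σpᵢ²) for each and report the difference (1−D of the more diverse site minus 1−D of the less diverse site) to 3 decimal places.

0.013

Site A: N=114, proportions 0.17544, 0.20175, 0.14035, 0.19298, 0.11404, 0.17544, giving 1−D = 0.82779 (working shown to 5 dp, full precision carried).
Site B: N=229, proportions 0.15284, 0.19651, 0.24891, 0.12227, 0.07424, 0.04803, 0.09607, 0.06114, giving 1−D = 0.84033.
Difference = |0.82779 − 0.84033| = 0.01254, i.e. 0.013 to 3 decimal places.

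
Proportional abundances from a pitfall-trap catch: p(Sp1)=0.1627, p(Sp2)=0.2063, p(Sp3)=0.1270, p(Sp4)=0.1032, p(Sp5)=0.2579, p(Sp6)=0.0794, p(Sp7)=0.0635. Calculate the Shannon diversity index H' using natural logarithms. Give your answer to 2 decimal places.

Each pᵢ ln pᵢ term (working shown to 4 dp, full precision carried): 0.1627×(-1.8158)=-0.2954, 0.2063×(-1.5784)=-0.3256, 0.127×(-2.0636)=-0.2621, 0.1032×(-2.2711)=-0.2344, 0.2579×(-1.3552)=-0.3495, 0.0794×(-2.5333)=-0.2011, 0.0635×(-2.7567)=-0.1751.
Sum = -1.8432, so H' = 1.84.

1.84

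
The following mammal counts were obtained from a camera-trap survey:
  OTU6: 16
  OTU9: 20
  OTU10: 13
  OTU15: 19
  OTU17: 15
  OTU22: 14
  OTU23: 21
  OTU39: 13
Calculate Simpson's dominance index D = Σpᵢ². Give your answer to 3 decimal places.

0.129

Total N = 16+20+13+19+15+14+21+13 = 131, so the proportions are 0.12214, 0.15267, 0.09924, 0.14504, 0.1145, 0.10687, 0.16031, 0.09924 (working shown to 5 dp, full precision carried).
D = 0.12214² + 0.15267² + 0.09924² + 0.14504² + 0.1145² + 0.10687² + 0.16031² + 0.09924² = 0.01492 + 0.02331 + 0.00985 + 0.02104 + 0.01311 + 0.01142 + 0.02570 + 0.00985 = 0.12919.
To 3 decimal places, D = 0.129.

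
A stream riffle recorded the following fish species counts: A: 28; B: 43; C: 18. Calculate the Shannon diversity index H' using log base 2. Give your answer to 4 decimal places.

Total N = 28+43+18 = 89, so the proportions are 0.314607, 0.483146, 0.202247 (working shown to 6 dp, full precision carried).
Each pᵢ log₂ pᵢ term: 0.314607×(-1.668379)=-0.524883, 0.483146×(-1.049469)=-0.507047, 0.202247×(-2.305808)=-0.466343.
Sum = -1.498273, so H' = 1.4983.

1.4983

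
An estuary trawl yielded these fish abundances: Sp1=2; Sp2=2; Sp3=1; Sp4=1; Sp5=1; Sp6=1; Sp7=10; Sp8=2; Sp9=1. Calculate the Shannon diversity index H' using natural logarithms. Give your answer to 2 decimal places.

Total N = 2+2+1+1+1+1+10+2+1 = 21, so the proportions are 0.0952, 0.0952, 0.0476, 0.0476, 0.0476, 0.0476, 0.4762, 0.0952, 0.0476 (working shown to 4 dp, full precision carried).
Each pᵢ ln pᵢ term: 0.0952×(-2.3514)=-0.2239, 0.0952×(-2.3514)=-0.2239, 0.0476×(-3.0445)=-0.1450, 0.0476×(-3.0445)=-0.1450, 0.0476×(-3.0445)=-0.1450, 0.0476×(-3.0445)=-0.1450, 0.4762×(-0.7419)=-0.3533, 0.0952×(-2.3514)=-0.2239, 0.0476×(-3.0445)=-0.1450.
Sum = -1.7500, so H' = 1.75.

1.75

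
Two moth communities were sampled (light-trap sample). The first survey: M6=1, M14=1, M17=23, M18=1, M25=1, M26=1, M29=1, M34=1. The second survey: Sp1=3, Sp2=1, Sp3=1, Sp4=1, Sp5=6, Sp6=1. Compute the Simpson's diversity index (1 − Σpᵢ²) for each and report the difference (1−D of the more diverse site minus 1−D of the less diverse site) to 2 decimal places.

0.31

The first survey: N=30, proportions 0.033333, 0.033333, 0.766667, 0.033333, 0.033333, 0.033333, 0.033333, 0.033333, giving 1−D = 0.404444 (working shown to 6 dp, full precision carried).
The second survey: N=13, proportions 0.230769, 0.076923, 0.076923, 0.076923, 0.461538, 0.076923, giving 1−D = 0.710059.
Difference = |0.404444 − 0.710059| = 0.305615, i.e. 0.31 to 2 decimal places.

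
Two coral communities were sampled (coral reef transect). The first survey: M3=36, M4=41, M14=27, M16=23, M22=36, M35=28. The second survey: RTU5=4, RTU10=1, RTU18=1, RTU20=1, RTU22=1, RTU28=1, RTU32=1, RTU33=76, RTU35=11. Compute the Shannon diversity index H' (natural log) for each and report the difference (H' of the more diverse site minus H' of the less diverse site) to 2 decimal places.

The first survey: N=191, proportions 0.1885, 0.2147, 0.1414, 0.1204, 0.1885, 0.1466, giving H' = 1.7723 (working shown to 4 dp, full precision carried).
The second survey: N=97, proportions 0.0412, 0.0103, 0.0103, 0.0103, 0.0103, 0.0103, 0.0103, 0.7835, 0.1134, giving H' = 0.8525.
Difference = |1.7723 − 0.8525| = 0.9198, i.e. 0.92 to 2 decimal places.

0.92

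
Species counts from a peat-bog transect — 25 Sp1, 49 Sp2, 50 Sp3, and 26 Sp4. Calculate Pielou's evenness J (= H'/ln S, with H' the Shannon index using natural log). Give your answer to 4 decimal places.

0.9623

Total N = 25+49+50+26 = 150, so the proportions are 0.166667, 0.326667, 0.333333, 0.173333 (working shown to 6 dp, full precision carried).
H' = −Σ pᵢ ln pᵢ = −((-0.298627) + (-0.365480) + (-0.366204) + (-0.303773)) = 1.334084.
With S = 4 species, ln S = 1.386294, so J = 1.334084/1.386294 = 0.962338, i.e. 0.9623 to 4 decimal places.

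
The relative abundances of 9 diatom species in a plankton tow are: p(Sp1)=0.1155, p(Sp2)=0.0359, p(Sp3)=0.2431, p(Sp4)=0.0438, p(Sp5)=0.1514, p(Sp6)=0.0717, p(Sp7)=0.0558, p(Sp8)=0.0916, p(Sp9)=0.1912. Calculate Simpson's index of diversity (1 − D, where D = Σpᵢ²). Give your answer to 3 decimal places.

D = 0.1155² + 0.0359² + 0.2431² + 0.0438² + 0.1514² + 0.0717² + 0.0558² + 0.0916² + 0.1912² = 0.01334 + 0.00129 + 0.05910 + 0.00192 + 0.02292 + 0.00514 + 0.00311 + 0.00839 + 0.03656 = 0.15177 (working shown to 5 dp, full precision carried).
So 1 − D = 0.84823, i.e. 0.848 to 3 decimal places.

0.848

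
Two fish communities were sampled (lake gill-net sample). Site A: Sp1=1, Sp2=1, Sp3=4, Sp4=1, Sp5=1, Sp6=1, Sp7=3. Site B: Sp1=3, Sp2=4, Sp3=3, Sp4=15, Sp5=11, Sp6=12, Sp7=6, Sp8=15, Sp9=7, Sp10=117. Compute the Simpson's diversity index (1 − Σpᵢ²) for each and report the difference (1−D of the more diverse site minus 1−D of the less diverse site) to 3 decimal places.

Site A: N=12, proportions 0.08333, 0.08333, 0.33333, 0.08333, 0.08333, 0.08333, 0.25, giving 1−D = 0.79167 (working shown to 5 dp, full precision carried).
Site B: N=193, proportions 0.01554, 0.02073, 0.01554, 0.07772, 0.05699, 0.06218, 0.03109, 0.07772, 0.03627, 0.60622, giving 1−D = 0.61011.
Difference = |0.79167 − 0.61011| = 0.18156, i.e. 0.182 to 3 decimal places.

0.182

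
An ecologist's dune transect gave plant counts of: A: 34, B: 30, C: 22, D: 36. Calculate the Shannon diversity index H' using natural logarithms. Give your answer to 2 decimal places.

1.37

Total N = 34+30+22+36 = 122, so the proportions are 0.2787, 0.2459, 0.1803, 0.2951 (working shown to 4 dp, full precision carried).
Each pᵢ ln pᵢ term: 0.2787×(-1.2777)=-0.3561, 0.2459×(-1.4028)=-0.3450, 0.1803×(-1.7130)=-0.3089, 0.2951×(-1.2205)=-0.3601.
Sum = -1.3701, so H' = 1.37.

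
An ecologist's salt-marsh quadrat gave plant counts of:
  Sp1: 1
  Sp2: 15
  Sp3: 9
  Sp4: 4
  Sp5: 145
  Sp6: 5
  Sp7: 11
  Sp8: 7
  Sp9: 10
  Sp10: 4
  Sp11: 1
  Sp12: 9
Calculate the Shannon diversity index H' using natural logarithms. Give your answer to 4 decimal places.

Total N = 1+15+9+4+145+5+11+7+10+4+1+9 = 221, so the proportions are 0.004525, 0.067873, 0.040724, 0.0181, 0.656109, 0.022624, 0.049774, 0.031674, 0.045249, 0.0181, 0.004525, 0.040724 (working shown to 6 dp, full precision carried).
Each pᵢ ln pᵢ term: 0.004525×(-5.398163)=-0.024426, 0.067873×(-2.690113)=-0.182587, 0.040724×(-3.200938)=-0.130355, 0.0181×(-4.011868)=-0.072613, 0.656109×(-0.421429)=-0.276503, 0.022624×(-3.788725)=-0.085718, 0.049774×(-3.000267)=-0.149335, 0.031674×(-3.452253)=-0.109347, 0.045249×(-3.095578)=-0.140071, 0.0181×(-4.011868)=-0.072613, 0.004525×(-5.398163)=-0.024426, 0.040724×(-3.200938)=-0.130355.
Sum = -1.398349, so H' = 1.3983.

1.3983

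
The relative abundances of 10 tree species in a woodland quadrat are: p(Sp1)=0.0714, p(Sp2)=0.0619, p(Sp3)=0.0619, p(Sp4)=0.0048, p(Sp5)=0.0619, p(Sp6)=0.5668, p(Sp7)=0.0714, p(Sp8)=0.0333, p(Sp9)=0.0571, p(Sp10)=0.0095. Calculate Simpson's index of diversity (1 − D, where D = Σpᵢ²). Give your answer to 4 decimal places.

0.6526

D = 0.0714² + 0.0619² + 0.0619² + 0.0048² + 0.0619² + 0.5668² + 0.0714² + 0.0333² + 0.0571² + 0.0095² = 0.005098 + 0.003832 + 0.003832 + 0.000023 + 0.003832 + 0.321262 + 0.005098 + 0.001109 + 0.003260 + 0.000090 = 0.347436 (working shown to 6 dp, full precision carried).
So 1 − D = 0.652564, i.e. 0.6526 to 4 decimal places.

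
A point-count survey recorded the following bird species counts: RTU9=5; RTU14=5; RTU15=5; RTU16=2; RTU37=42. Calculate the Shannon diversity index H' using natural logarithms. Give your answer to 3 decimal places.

0.984

Total N = 5+5+5+2+42 = 59, so the proportions are 0.08475, 0.08475, 0.08475, 0.0339, 0.71186 (working shown to 5 dp, full precision carried).
Each pᵢ ln pᵢ term: 0.08475×(-2.46810)=-0.20916, 0.08475×(-2.46810)=-0.20916, 0.08475×(-2.46810)=-0.20916, 0.0339×(-3.38439)=-0.11473, 0.71186×(-0.33987)=-0.24194.
Sum = -0.98415, so H' = 0.984.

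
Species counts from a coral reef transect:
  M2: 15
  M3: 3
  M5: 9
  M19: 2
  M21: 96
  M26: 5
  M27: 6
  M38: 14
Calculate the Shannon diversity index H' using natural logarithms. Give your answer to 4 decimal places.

Total N = 15+3+9+2+96+5+6+14 = 150, so the proportions are 0.1, 0.02, 0.06, 0.013333, 0.64, 0.033333, 0.04, 0.093333 (working shown to 6 dp, full precision carried).
Each pᵢ ln pᵢ term: 0.1×(-2.302585)=-0.230259, 0.02×(-3.912023)=-0.078240, 0.06×(-2.813411)=-0.168805, 0.013333×(-4.317488)=-0.057567, 0.64×(-0.446287)=-0.285624, 0.033333×(-3.401197)=-0.113373, 0.04×(-3.218876)=-0.128755, 0.093333×(-2.371578)=-0.221347.
Sum = -1.283969, so H' = 1.2840.

1.2840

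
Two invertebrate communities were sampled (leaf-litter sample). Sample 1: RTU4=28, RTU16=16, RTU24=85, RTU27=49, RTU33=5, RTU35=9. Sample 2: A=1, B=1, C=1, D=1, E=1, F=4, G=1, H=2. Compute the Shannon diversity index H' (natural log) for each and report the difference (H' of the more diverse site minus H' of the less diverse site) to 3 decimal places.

Sample 1: N=192, proportions 0.145833, 0.083333, 0.442708, 0.255208, 0.026042, 0.046875, giving H' = 1.435569 (working shown to 6 dp, full precision carried).
Sample 2: N=12, proportions 0.083333, 0.083333, 0.083333, 0.083333, 0.083333, 0.333333, 0.083333, 0.166667, giving H' = 1.907284.
Difference = |1.435569 − 1.907284| = 0.471715, i.e. 0.472 to 3 decimal places.

0.472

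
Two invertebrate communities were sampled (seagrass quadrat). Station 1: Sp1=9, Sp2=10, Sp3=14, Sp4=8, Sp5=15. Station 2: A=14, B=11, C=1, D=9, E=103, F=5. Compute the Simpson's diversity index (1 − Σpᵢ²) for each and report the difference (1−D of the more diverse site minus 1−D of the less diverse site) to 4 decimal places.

0.3272

Station 1: N=56, proportions 0.160714, 0.178571, 0.25, 0.142857, 0.267857, giving 1−D = 0.787628 (working shown to 6 dp, full precision carried).
Station 2: N=143, proportions 0.097902, 0.076923, 0.006993, 0.062937, 0.72028, 0.034965, giving 1−D = 0.460463.
Difference = |0.787628 − 0.460463| = 0.327165, i.e. 0.3272 to 4 decimal places.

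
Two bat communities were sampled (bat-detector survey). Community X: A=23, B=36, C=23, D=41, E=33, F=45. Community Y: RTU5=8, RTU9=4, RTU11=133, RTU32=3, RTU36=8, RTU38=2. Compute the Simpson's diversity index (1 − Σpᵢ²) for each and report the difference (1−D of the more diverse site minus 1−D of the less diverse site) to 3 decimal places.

0.538

Community X: N=201, proportions 0.11443, 0.1791, 0.11443, 0.20398, 0.16418, 0.22388, giving 1−D = 0.82305 (working shown to 5 dp, full precision carried).
Community Y: N=158, proportions 0.05063, 0.02532, 0.84177, 0.01899, 0.05063, 0.01266, giving 1−D = 0.28513.
Difference = |0.82305 − 0.28513| = 0.53792, i.e. 0.538 to 3 decimal places.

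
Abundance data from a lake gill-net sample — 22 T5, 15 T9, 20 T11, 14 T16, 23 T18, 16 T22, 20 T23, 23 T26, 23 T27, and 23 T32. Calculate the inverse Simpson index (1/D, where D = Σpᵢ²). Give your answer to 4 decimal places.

9.7133

Total N = 22+15+20+14+23+16+20+23+23+23 = 199, so the proportions are 0.11055276, 0.07537688, 0.10050251, 0.07035176, 0.11557789, 0.08040201, 0.10050251, 0.11557789, 0.11557789, 0.11557789 (working shown to 8 dp, full precision carried).
D = 0.11055276² + 0.07537688² + 0.10050251² + 0.07035176² + 0.11557789² + 0.08040201² + 0.10050251² + 0.11557789² + 0.11557789² + 0.11557789² = 0.01222191 + 0.00568167 + 0.01010076 + 0.00494937 + 0.01335825 + 0.00646448 + 0.01010076 + 0.01335825 + 0.01335825 + 0.01335825 = 0.10295195.
So 1/D = 9.713270, i.e. 9.7133 to 4 decimal places.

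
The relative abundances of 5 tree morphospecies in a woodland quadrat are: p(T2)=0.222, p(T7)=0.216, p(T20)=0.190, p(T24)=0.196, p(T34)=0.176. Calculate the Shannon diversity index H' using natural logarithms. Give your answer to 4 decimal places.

Each pᵢ ln pᵢ term (working shown to 6 dp, full precision carried): 0.222×(-1.505078)=-0.334127, 0.216×(-1.532477)=-0.331015, 0.19×(-1.660731)=-0.315539, 0.196×(-1.629641)=-0.319410, 0.176×(-1.737271)=-0.305760.
Sum = -1.605851, so H' = 1.6059.

1.6059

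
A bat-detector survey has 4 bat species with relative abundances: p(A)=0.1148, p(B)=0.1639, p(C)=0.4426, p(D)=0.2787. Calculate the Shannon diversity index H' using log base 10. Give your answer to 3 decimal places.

0.548

Each pᵢ log₁₀ pᵢ term (working shown to 5 dp, full precision carried): 0.1148×(-0.94006)=-0.10792, 0.1639×(-0.78542)=-0.12873, 0.4426×(-0.35399)=-0.15668, 0.2787×(-0.55486)=-0.15464.
Sum = -0.54796, so H' = 0.548.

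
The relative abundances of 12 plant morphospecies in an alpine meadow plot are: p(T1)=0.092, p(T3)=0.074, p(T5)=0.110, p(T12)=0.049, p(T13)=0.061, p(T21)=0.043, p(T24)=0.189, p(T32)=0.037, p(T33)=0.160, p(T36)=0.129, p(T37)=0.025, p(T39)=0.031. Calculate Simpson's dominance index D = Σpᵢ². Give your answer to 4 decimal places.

D = 0.092² + 0.074² + 0.11² + 0.049² + 0.061² + 0.043² + 0.189² + 0.037² + 0.16² + 0.129² + 0.025² + 0.031² = 0.008464 + 0.005476 + 0.012100 + 0.002401 + 0.003721 + 0.001849 + 0.035721 + 0.001369 + 0.025600 + 0.016641 + 0.000625 + 0.000961 = 0.114928 (working shown to 6 dp, full precision carried).
To 4 decimal places, D = 0.1149.

0.1149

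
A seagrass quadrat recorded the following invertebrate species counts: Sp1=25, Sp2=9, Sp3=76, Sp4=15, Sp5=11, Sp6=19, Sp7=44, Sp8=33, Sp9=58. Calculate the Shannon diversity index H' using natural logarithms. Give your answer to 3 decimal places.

1.981

Total N = 25+9+76+15+11+19+44+33+58 = 290, so the proportions are 0.08621, 0.03103, 0.26207, 0.05172, 0.03793, 0.06552, 0.15172, 0.11379, 0.2 (working shown to 5 dp, full precision carried).
Each pᵢ ln pᵢ term: 0.08621×(-2.45101)=-0.21129, 0.03103×(-3.47266)=-0.10777, 0.26207×(-1.33915)=-0.35095, 0.05172×(-2.96183)=-0.15320, 0.03793×(-3.27199)=-0.12411, 0.06552×(-2.72544)=-0.17856, 0.15172×(-1.88569)=-0.28610, 0.11379×(-2.17337)=-0.24731, 0.2×(-1.60944)=-0.32189.
Sum = -1.98119, so H' = 1.981.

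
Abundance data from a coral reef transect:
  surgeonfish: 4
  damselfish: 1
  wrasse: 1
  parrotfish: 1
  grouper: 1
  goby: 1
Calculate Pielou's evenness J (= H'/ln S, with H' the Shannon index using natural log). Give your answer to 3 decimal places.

Total N = 4+1+1+1+1+1 = 9, so the proportions are 0.44444, 0.11111, 0.11111, 0.11111, 0.11111, 0.11111 (working shown to 5 dp, full precision carried).
H' = −Σ pᵢ ln pᵢ = −((-0.36041) + (-0.24414) + (-0.24414) + (-0.24414) + (-0.24414) + (-0.24414)) = 1.58109.
With S = 6 species, ln S = 1.79176, so J = 1.58109/1.79176 = 0.88243, i.e. 0.882 to 3 decimal places.

0.882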